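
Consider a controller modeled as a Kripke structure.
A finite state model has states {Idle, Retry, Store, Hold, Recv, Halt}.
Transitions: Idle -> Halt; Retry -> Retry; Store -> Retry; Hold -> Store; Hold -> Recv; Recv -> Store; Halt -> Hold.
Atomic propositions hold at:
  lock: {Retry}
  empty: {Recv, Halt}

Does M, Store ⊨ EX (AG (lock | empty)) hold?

Sat(lock | empty) = {Retry, Recv, Halt}
AG (lock | empty): greatest fixpoint, start Z0 = {Retry, Recv, Halt}, keep only states in Sat with every successor in Z. Z1 = {Retry}; fixed.
Sat(AG (lock | empty)) = {Retry}
Sat(EX (AG (lock | empty))) = {s : some successor in {Retry}} = {Retry, Store}
Store ∈ Sat(EX (AG (lock | empty))) = {Retry, Store}, so the formula holds at Store.

Yes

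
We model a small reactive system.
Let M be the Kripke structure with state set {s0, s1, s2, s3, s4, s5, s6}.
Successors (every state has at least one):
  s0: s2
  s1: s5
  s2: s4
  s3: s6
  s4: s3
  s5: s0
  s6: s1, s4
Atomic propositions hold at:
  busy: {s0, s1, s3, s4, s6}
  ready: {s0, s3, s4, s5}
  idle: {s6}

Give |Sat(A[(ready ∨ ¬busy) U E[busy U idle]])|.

Sat(¬busy) = {s2, s5}
Sat(ready ∨ ¬busy) = {s0, s2, s3, s4, s5}
E[busy U idle]: least fixpoint, start Z0 = Sat(idle) = {s6}, add states in Sat(busy) with some successor in Z. Z1 = {s3, s6}; Z2 = {s3, s4, s6}; fixed.
Sat(E[busy U idle]) = {s3, s4, s6}
A[(ready ∨ ¬busy) U E[busy U idle]]: least fixpoint, start Z0 = Sat(E[busy U idle]) = {s3, s4, s6}, add states in Sat(ready ∨ ¬busy) with every successor in Z. Z1 = {s2, s3, s4, s6}; Z2 = {s0, s2, s3, s4, s6}; Z3 = {s0, s2, s3, s4, s5, s6}; fixed.
Sat(A[(ready ∨ ¬busy) U E[busy U idle]]) = {s0, s2, s3, s4, s5, s6}
|Sat(A[(ready ∨ ¬busy) U E[busy U idle]])| = |{s0, s2, s3, s4, s5, s6}| = 6.

6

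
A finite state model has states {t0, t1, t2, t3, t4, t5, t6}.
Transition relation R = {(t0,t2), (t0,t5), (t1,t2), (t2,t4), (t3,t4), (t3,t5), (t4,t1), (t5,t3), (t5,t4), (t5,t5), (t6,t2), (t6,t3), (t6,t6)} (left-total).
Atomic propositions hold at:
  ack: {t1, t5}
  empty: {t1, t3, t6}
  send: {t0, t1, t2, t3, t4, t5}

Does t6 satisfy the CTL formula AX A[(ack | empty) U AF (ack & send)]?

No

Sat(ack | empty) = {t1, t3, t5, t6}
Sat(ack & send) = {t1, t5}
AF (ack & send): least fixpoint, start Z0 = {t1, t5}, add states with every successor in Z. Z1 = {t1, t4, t5}; Z2 = {t1, t2, t3, t4, t5}; Z3 = {t0, t1, t2, t3, t4, t5}; fixed.
Sat(AF (ack & send)) = {t0, t1, t2, t3, t4, t5}
A[(ack | empty) U AF (ack & send)]: least fixpoint, start Z0 = Sat(AF (ack & send)) = {t0, t1, t2, t3, t4, t5}, add states in Sat(ack | empty) with every successor in Z. Already a fixed point.
Sat(A[(ack | empty) U AF (ack & send)]) = {t0, t1, t2, t3, t4, t5}
Sat(AX A[(ack | empty) U AF (ack & send)]) = {s : every successor in {t0, t1, t2, t3, t4, t5}} = {t0, t1, t2, t3, t4, t5}
t6 ∉ Sat(AX A[(ack | empty) U AF (ack & send)]) = {t0, t1, t2, t3, t4, t5}, so the formula does not hold at t6.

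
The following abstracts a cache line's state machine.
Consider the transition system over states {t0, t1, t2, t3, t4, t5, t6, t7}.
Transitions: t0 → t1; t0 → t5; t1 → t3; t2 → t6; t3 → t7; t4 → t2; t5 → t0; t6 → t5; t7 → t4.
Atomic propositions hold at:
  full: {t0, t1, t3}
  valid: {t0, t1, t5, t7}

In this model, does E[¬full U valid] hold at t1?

Sat(¬full) = {t2, t4, t5, t6, t7}
E[¬full U valid]: least fixpoint, start Z0 = Sat(valid) = {t0, t1, t5, t7}, add states in Sat(¬full) with some successor in Z. Z1 = {t0, t1, t5, t6, t7}; Z2 = {t0, t1, t2, t5, t6, t7}; Z3 = {t0, t1, t2, t4, t5, t6, t7}; fixed.
Sat(E[¬full U valid]) = {t0, t1, t2, t4, t5, t6, t7}
t1 ∈ Sat(E[¬full U valid]) = {t0, t1, t2, t4, t5, t6, t7}, so the formula holds at t1.

Yes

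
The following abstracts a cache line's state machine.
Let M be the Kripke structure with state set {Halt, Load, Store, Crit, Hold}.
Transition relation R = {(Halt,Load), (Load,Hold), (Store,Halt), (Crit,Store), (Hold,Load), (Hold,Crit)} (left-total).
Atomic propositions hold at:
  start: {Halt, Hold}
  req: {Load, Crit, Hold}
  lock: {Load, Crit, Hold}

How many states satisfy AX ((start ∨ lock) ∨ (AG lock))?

4

Sat(start ∨ lock) = {Halt, Load, Crit, Hold}
AG lock: greatest fixpoint, start Z0 = {Load, Crit, Hold}, keep only states in Sat with every successor in Z. Z1 = {Load, Hold}; Z2 = {Load}; Z3 = ∅; fixed.
Sat(AG lock) = ∅
Sat((start ∨ lock) ∨ (AG lock)) = {Halt, Load, Crit, Hold}
Sat(AX ((start ∨ lock) ∨ (AG lock))) = {s : every successor in {Halt, Load, Crit, Hold}} = {Halt, Load, Store, Hold}
|Sat(AX ((start ∨ lock) ∨ (AG lock)))| = |{Halt, Load, Store, Hold}| = 4.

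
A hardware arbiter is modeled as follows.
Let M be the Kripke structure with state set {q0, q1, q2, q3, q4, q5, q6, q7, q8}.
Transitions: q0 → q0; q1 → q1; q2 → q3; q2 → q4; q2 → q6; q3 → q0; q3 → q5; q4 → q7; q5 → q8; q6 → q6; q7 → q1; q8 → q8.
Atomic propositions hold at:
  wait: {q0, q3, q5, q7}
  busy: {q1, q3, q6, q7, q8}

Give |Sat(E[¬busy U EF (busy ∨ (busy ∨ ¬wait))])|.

8

Sat(¬busy) = {q0, q2, q4, q5}
Sat(¬wait) = {q1, q2, q4, q6, q8}
Sat(busy ∨ ¬wait) = {q1, q2, q3, q4, q6, q7, q8}
Sat(busy ∨ (busy ∨ ¬wait)) = {q1, q2, q3, q4, q6, q7, q8}
EF (busy ∨ (busy ∨ ¬wait)): least fixpoint, start Z0 = {q1, q2, q3, q4, q6, q7, q8}, add states with some successor in Z. Z1 = {q1, q2, q3, q4, q5, q6, q7, q8}; fixed.
Sat(EF (busy ∨ (busy ∨ ¬wait))) = {q1, q2, q3, q4, q5, q6, q7, q8}
E[¬busy U EF (busy ∨ (busy ∨ ¬wait))]: least fixpoint, start Z0 = Sat(EF (busy ∨ (busy ∨ ¬wait))) = {q1, q2, q3, q4, q5, q6, q7, q8}, add states in Sat(¬busy) with some successor in Z. Already a fixed point.
Sat(E[¬busy U EF (busy ∨ (busy ∨ ¬wait))]) = {q1, q2, q3, q4, q5, q6, q7, q8}
|Sat(E[¬busy U EF (busy ∨ (busy ∨ ¬wait))])| = |{q1, q2, q3, q4, q5, q6, q7, q8}| = 8.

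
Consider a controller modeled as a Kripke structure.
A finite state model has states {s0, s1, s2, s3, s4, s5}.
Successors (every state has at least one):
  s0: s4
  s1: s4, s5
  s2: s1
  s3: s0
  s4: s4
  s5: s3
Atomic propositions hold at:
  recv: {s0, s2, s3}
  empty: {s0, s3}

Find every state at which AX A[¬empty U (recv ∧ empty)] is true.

Sat(¬empty) = {s1, s2, s4, s5}
Sat(recv ∧ empty) = {s0, s3}
A[¬empty U (recv ∧ empty)]: least fixpoint, start Z0 = Sat((recv ∧ empty)) = {s0, s3}, add states in Sat(¬empty) with every successor in Z. Z1 = {s0, s3, s5}; fixed.
Sat(A[¬empty U (recv ∧ empty)]) = {s0, s3, s5}
Sat(AX A[¬empty U (recv ∧ empty)]) = {s : every successor in {s0, s3, s5}} = {s3, s5}

{s3, s5}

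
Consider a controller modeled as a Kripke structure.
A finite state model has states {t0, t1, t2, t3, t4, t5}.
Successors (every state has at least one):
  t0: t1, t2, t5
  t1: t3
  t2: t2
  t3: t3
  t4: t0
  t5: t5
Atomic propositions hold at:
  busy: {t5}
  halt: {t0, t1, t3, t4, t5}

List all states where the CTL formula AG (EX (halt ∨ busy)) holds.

Sat(halt ∨ busy) = {t0, t1, t3, t4, t5}
Sat(EX (halt ∨ busy)) = {s : some successor in {t0, t1, t3, t4, t5}} = {t0, t1, t3, t4, t5}
AG (EX (halt ∨ busy)): greatest fixpoint, start Z0 = {t0, t1, t3, t4, t5}, keep only states in Sat with every successor in Z. Z1 = {t1, t3, t4, t5}; Z2 = {t1, t3, t5}; fixed.
Sat(AG (EX (halt ∨ busy))) = {t1, t3, t5}

{t1, t3, t5}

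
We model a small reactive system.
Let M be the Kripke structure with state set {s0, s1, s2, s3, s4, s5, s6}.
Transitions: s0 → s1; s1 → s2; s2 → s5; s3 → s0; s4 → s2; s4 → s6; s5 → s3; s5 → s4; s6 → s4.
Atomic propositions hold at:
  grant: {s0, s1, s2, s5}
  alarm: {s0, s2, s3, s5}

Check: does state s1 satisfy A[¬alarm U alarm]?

Yes

Sat(¬alarm) = {s1, s4, s6}
A[¬alarm U alarm]: least fixpoint, start Z0 = Sat(alarm) = {s0, s2, s3, s5}, add states in Sat(¬alarm) with every successor in Z. Z1 = {s0, s1, s2, s3, s5}; fixed.
Sat(A[¬alarm U alarm]) = {s0, s1, s2, s3, s5}
s1 ∈ Sat(A[¬alarm U alarm]) = {s0, s1, s2, s3, s5}, so the formula holds at s1.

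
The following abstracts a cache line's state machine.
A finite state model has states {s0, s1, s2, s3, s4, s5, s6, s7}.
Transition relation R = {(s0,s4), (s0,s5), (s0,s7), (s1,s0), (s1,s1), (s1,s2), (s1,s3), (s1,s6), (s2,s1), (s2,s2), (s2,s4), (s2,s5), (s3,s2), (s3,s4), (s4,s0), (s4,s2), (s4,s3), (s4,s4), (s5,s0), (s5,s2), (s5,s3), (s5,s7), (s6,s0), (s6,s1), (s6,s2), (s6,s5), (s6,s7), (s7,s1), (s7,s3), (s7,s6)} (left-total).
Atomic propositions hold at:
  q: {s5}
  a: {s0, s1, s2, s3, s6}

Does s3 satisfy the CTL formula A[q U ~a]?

Sat(~a) = {s4, s5, s7}
A[q U ~a]: least fixpoint, start Z0 = Sat(~a) = {s4, s5, s7}, add states in Sat(q) with every successor in Z. Already a fixed point.
Sat(A[q U ~a]) = {s4, s5, s7}
s3 ∉ Sat(A[q U ~a]) = {s4, s5, s7}, so the formula does not hold at s3.

No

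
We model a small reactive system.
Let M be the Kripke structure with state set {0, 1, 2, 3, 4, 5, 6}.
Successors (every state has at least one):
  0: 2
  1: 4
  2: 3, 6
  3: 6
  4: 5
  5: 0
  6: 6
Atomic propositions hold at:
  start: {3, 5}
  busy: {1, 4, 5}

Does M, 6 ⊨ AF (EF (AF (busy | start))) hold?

Sat(busy | start) = {1, 3, 4, 5}
AF (busy | start): least fixpoint, start Z0 = {1, 3, 4, 5}, add states with every successor in Z. Already a fixed point.
Sat(AF (busy | start)) = {1, 3, 4, 5}
EF (AF (busy | start)): least fixpoint, start Z0 = {1, 3, 4, 5}, add states with some successor in Z. Z1 = {1, 2, 3, 4, 5}; Z2 = {0, 1, 2, 3, 4, 5}; fixed.
Sat(EF (AF (busy | start))) = {0, 1, 2, 3, 4, 5}
AF (EF (AF (busy | start))): least fixpoint, start Z0 = {0, 1, 2, 3, 4, 5}, add states with every successor in Z. Already a fixed point.
Sat(AF (EF (AF (busy | start)))) = {0, 1, 2, 3, 4, 5}
6 ∉ Sat(AF (EF (AF (busy | start)))) = {0, 1, 2, 3, 4, 5}, so the formula does not hold at 6.

No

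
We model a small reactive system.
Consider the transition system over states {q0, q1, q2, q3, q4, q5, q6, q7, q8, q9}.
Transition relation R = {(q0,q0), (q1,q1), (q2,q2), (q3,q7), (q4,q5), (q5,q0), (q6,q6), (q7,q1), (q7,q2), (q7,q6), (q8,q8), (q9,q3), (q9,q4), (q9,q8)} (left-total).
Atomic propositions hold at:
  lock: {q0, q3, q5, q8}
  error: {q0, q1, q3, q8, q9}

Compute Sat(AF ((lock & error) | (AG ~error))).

Sat(lock & error) = {q0, q3, q8}
Sat(~error) = {q2, q4, q5, q6, q7}
AG ~error: greatest fixpoint, start Z0 = {q2, q4, q5, q6, q7}, keep only states in Sat with every successor in Z. Z1 = {q2, q4, q6}; Z2 = {q2, q6}; fixed.
Sat(AG ~error) = {q2, q6}
Sat((lock & error) | (AG ~error)) = {q0, q2, q3, q6, q8}
AF ((lock & error) | (AG ~error)): least fixpoint, start Z0 = {q0, q2, q3, q6, q8}, add states with every successor in Z. Z1 = {q0, q2, q3, q5, q6, q8}; Z2 = {q0, q2, q3, q4, q5, q6, q8}; Z3 = {q0, q2, q3, q4, q5, q6, q8, q9}; fixed.
Sat(AF ((lock & error) | (AG ~error))) = {q0, q2, q3, q4, q5, q6, q8, q9}

{q0, q2, q3, q4, q5, q6, q8, q9}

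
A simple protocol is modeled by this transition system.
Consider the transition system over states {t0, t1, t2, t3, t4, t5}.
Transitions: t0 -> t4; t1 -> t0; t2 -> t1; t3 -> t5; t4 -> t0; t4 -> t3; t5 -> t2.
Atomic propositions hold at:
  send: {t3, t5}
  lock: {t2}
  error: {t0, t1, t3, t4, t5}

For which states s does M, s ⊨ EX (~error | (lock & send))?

Sat(~error) = {t2}
Sat(lock & send) = ∅
Sat(~error | (lock & send)) = {t2}
Sat(EX (~error | (lock & send))) = {s : some successor in {t2}} = {t5}

{t5}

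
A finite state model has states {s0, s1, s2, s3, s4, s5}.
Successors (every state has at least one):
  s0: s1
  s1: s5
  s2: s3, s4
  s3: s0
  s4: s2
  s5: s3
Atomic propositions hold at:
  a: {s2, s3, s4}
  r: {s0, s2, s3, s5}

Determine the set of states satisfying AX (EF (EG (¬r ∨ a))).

{s4}

Sat(¬r) = {s1, s4}
Sat(¬r ∨ a) = {s1, s2, s3, s4}
EG (¬r ∨ a): greatest fixpoint, start Z0 = {s1, s2, s3, s4}, keep only states in Sat with some successor in Z. Z1 = {s2, s4}; fixed.
Sat(EG (¬r ∨ a)) = {s2, s4}
EF (EG (¬r ∨ a)): least fixpoint, start Z0 = {s2, s4}, add states with some successor in Z. Already a fixed point.
Sat(EF (EG (¬r ∨ a))) = {s2, s4}
Sat(AX (EF (EG (¬r ∨ a)))) = {s : every successor in {s2, s4}} = {s4}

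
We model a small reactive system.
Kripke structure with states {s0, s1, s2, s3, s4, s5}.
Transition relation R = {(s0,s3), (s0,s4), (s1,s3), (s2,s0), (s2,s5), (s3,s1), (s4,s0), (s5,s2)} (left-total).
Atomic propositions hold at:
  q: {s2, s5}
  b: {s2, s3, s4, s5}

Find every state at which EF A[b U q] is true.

{s2, s5}

A[b U q]: least fixpoint, start Z0 = Sat(q) = {s2, s5}, add states in Sat(b) with every successor in Z. Already a fixed point.
Sat(A[b U q]) = {s2, s5}
EF A[b U q]: least fixpoint, start Z0 = {s2, s5}, add states with some successor in Z. Already a fixed point.
Sat(EF A[b U q]) = {s2, s5}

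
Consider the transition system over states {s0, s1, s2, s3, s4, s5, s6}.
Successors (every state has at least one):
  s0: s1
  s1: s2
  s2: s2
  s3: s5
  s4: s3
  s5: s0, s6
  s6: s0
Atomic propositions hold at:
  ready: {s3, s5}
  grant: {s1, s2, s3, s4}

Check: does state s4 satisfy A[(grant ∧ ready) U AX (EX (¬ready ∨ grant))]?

No

Sat(grant ∧ ready) = {s3}
Sat(¬ready) = {s0, s1, s2, s4, s6}
Sat(¬ready ∨ grant) = {s0, s1, s2, s3, s4, s6}
Sat(EX (¬ready ∨ grant)) = {s : some successor in {s0, s1, s2, s3, s4, s6}} = {s0, s1, s2, s4, s5, s6}
Sat(AX (EX (¬ready ∨ grant))) = {s : every successor in {s0, s1, s2, s4, s5, s6}} = {s0, s1, s2, s3, s5, s6}
A[(grant ∧ ready) U AX (EX (¬ready ∨ grant))]: least fixpoint, start Z0 = Sat(AX (EX (¬ready ∨ grant))) = {s0, s1, s2, s3, s5, s6}, add states in Sat(grant ∧ ready) with every successor in Z. Already a fixed point.
Sat(A[(grant ∧ ready) U AX (EX (¬ready ∨ grant))]) = {s0, s1, s2, s3, s5, s6}
s4 ∉ Sat(A[(grant ∧ ready) U AX (EX (¬ready ∨ grant))]) = {s0, s1, s2, s3, s5, s6}, so the formula does not hold at s4.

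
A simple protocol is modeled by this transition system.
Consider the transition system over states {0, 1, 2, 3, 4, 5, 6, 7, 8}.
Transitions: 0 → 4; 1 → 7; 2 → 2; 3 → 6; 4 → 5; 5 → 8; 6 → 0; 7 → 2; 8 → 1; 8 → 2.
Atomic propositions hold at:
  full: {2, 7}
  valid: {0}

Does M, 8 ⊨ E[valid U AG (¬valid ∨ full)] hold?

Yes

Sat(¬valid) = {1, 2, 3, 4, 5, 6, 7, 8}
Sat(¬valid ∨ full) = {1, 2, 3, 4, 5, 6, 7, 8}
AG (¬valid ∨ full): greatest fixpoint, start Z0 = {1, 2, 3, 4, 5, 6, 7, 8}, keep only states in Sat with every successor in Z. Z1 = {1, 2, 3, 4, 5, 7, 8}; Z2 = {1, 2, 4, 5, 7, 8}; fixed.
Sat(AG (¬valid ∨ full)) = {1, 2, 4, 5, 7, 8}
E[valid U AG (¬valid ∨ full)]: least fixpoint, start Z0 = Sat(AG (¬valid ∨ full)) = {1, 2, 4, 5, 7, 8}, add states in Sat(valid) with some successor in Z. Z1 = {0, 1, 2, 4, 5, 7, 8}; fixed.
Sat(E[valid U AG (¬valid ∨ full)]) = {0, 1, 2, 4, 5, 7, 8}
8 ∈ Sat(E[valid U AG (¬valid ∨ full)]) = {0, 1, 2, 4, 5, 7, 8}, so the formula holds at 8.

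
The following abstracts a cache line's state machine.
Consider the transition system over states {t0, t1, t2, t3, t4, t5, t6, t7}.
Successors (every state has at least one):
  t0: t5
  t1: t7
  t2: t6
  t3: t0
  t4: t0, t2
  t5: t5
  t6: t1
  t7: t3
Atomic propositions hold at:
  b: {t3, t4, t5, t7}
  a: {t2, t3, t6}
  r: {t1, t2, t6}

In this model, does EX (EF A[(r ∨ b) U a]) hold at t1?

Yes

Sat(r ∨ b) = {t1, t2, t3, t4, t5, t6, t7}
A[(r ∨ b) U a]: least fixpoint, start Z0 = Sat(a) = {t2, t3, t6}, add states in Sat(r ∨ b) with every successor in Z. Z1 = {t2, t3, t6, t7}; Z2 = {t1, t2, t3, t6, t7}; fixed.
Sat(A[(r ∨ b) U a]) = {t1, t2, t3, t6, t7}
EF A[(r ∨ b) U a]: least fixpoint, start Z0 = {t1, t2, t3, t6, t7}, add states with some successor in Z. Z1 = {t1, t2, t3, t4, t6, t7}; fixed.
Sat(EF A[(r ∨ b) U a]) = {t1, t2, t3, t4, t6, t7}
Sat(EX (EF A[(r ∨ b) U a])) = {s : some successor in {t1, t2, t3, t4, t6, t7}} = {t1, t2, t4, t6, t7}
t1 ∈ Sat(EX (EF A[(r ∨ b) U a])) = {t1, t2, t4, t6, t7}, so the formula holds at t1.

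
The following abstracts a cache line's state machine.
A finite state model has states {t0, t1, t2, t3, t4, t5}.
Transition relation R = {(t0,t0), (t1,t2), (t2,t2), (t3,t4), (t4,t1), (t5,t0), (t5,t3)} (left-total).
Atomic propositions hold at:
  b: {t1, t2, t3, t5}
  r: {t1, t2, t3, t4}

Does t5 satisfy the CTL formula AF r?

No

AF r: least fixpoint, start Z0 = {t1, t2, t3, t4}, add states with every successor in Z. Already a fixed point.
Sat(AF r) = {t1, t2, t3, t4}
t5 ∉ Sat(AF r) = {t1, t2, t3, t4}, so the formula does not hold at t5.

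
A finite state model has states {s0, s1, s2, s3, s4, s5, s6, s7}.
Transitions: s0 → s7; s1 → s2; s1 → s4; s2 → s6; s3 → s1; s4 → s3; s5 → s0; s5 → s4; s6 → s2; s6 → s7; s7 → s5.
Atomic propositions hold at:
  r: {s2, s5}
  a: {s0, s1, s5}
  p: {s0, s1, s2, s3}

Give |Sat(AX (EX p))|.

Sat(EX p) = {s : some successor in {s0, s1, s2, s3}} = {s1, s3, s4, s5, s6}
Sat(AX (EX p)) = {s : every successor in {s1, s3, s4, s5, s6}} = {s2, s3, s4, s7}
|Sat(AX (EX p))| = |{s2, s3, s4, s7}| = 4.

4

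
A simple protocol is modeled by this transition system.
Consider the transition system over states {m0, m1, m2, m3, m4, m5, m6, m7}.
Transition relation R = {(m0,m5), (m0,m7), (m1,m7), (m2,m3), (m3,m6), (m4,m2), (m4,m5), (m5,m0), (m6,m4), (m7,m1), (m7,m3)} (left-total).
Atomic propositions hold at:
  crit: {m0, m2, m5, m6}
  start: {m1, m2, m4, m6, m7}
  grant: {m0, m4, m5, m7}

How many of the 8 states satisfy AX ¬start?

2

Sat(¬start) = {m0, m3, m5}
Sat(AX ¬start) = {s : every successor in {m0, m3, m5}} = {m2, m5}
|Sat(AX ¬start)| = |{m2, m5}| = 2.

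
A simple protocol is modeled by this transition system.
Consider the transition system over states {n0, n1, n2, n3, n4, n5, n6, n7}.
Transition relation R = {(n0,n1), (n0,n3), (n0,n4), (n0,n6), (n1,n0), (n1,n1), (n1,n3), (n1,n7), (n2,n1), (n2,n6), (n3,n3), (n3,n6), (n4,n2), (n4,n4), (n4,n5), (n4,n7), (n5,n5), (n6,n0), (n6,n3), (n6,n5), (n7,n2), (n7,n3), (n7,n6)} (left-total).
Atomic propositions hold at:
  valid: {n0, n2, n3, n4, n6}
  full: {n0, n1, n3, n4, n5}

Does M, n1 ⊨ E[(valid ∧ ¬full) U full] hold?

Yes

Sat(¬full) = {n2, n6, n7}
Sat(valid ∧ ¬full) = {n2, n6}
E[(valid ∧ ¬full) U full]: least fixpoint, start Z0 = Sat(full) = {n0, n1, n3, n4, n5}, add states in Sat(valid ∧ ¬full) with some successor in Z. Z1 = {n0, n1, n2, n3, n4, n5, n6}; fixed.
Sat(E[(valid ∧ ¬full) U full]) = {n0, n1, n2, n3, n4, n5, n6}
n1 ∈ Sat(E[(valid ∧ ¬full) U full]) = {n0, n1, n2, n3, n4, n5, n6}, so the formula holds at n1.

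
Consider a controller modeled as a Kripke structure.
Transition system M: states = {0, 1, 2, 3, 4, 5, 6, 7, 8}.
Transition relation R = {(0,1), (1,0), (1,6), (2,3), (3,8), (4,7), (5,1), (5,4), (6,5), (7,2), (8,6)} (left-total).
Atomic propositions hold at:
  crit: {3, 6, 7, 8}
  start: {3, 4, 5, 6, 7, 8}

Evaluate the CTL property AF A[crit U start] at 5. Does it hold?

Yes

A[crit U start]: least fixpoint, start Z0 = Sat(start) = {3, 4, 5, 6, 7, 8}, add states in Sat(crit) with every successor in Z. Already a fixed point.
Sat(A[crit U start]) = {3, 4, 5, 6, 7, 8}
AF A[crit U start]: least fixpoint, start Z0 = {3, 4, 5, 6, 7, 8}, add states with every successor in Z. Z1 = {2, 3, 4, 5, 6, 7, 8}; fixed.
Sat(AF A[crit U start]) = {2, 3, 4, 5, 6, 7, 8}
5 ∈ Sat(AF A[crit U start]) = {2, 3, 4, 5, 6, 7, 8}, so the formula holds at 5.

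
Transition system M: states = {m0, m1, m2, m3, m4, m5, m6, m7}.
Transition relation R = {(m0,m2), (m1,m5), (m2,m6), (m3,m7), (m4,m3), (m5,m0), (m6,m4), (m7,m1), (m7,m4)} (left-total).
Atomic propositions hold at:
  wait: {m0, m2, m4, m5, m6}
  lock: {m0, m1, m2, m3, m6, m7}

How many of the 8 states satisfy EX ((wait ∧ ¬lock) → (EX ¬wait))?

7

Sat(¬lock) = {m4, m5}
Sat(wait ∧ ¬lock) = {m4, m5}
Sat(¬wait) = {m1, m3, m7}
Sat(EX ¬wait) = {s : some successor in {m1, m3, m7}} = {m3, m4, m7}
Sat((wait ∧ ¬lock) → (EX ¬wait)) = {m0, m1, m2, m3, m4, m6, m7}
Sat(EX ((wait ∧ ¬lock) → (EX ¬wait))) = {s : some successor in {m0, m1, m2, m3, m4, m6, m7}} = {m0, m2, m3, m4, m5, m6, m7}
|Sat(EX ((wait ∧ ¬lock) → (EX ¬wait)))| = |{m0, m2, m3, m4, m5, m6, m7}| = 7.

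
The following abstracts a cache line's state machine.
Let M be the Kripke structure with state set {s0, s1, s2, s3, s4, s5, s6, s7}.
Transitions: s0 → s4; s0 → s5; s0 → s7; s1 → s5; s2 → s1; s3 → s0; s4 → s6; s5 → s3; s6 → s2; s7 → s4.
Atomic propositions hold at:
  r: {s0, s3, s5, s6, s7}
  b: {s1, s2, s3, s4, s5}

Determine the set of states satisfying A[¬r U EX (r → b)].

{s0, s1, s2, s4, s5, s6, s7}

Sat(¬r) = {s1, s2, s4}
Sat(r → b) = {s1, s2, s3, s4, s5}
Sat(EX (r → b)) = {s : some successor in {s1, s2, s3, s4, s5}} = {s0, s1, s2, s5, s6, s7}
A[¬r U EX (r → b)]: least fixpoint, start Z0 = Sat(EX (r → b)) = {s0, s1, s2, s5, s6, s7}, add states in Sat(¬r) with every successor in Z. Z1 = {s0, s1, s2, s4, s5, s6, s7}; fixed.
Sat(A[¬r U EX (r → b)]) = {s0, s1, s2, s4, s5, s6, s7}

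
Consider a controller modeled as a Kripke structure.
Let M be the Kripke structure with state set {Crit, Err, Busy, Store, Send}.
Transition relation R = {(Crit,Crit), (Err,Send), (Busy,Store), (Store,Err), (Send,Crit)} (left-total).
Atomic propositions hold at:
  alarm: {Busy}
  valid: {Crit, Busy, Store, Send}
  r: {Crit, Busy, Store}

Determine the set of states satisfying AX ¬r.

Sat(¬r) = {Err, Send}
Sat(AX ¬r) = {s : every successor in {Err, Send}} = {Err, Store}

{Err, Store}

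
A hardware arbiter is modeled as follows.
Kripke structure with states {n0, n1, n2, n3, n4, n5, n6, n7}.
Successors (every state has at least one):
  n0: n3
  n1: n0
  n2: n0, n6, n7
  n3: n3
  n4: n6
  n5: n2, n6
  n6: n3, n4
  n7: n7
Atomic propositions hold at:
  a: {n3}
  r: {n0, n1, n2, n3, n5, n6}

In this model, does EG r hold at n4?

No

EG r: greatest fixpoint, start Z0 = {n0, n1, n2, n3, n5, n6}, keep only states in Sat with some successor in Z. Already a fixed point.
Sat(EG r) = {n0, n1, n2, n3, n5, n6}
n4 ∉ Sat(EG r) = {n0, n1, n2, n3, n5, n6}, so the formula does not hold at n4.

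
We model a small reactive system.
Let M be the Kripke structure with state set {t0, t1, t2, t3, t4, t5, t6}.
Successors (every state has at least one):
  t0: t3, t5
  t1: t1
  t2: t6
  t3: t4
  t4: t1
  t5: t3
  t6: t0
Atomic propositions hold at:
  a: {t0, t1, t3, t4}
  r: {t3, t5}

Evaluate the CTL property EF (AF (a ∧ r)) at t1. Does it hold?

Sat(a ∧ r) = {t3}
AF (a ∧ r): least fixpoint, start Z0 = {t3}, add states with every successor in Z. Z1 = {t3, t5}; Z2 = {t0, t3, t5}; Z3 = {t0, t3, t5, t6}; Z4 = {t0, t2, t3, t5, t6}; fixed.
Sat(AF (a ∧ r)) = {t0, t2, t3, t5, t6}
EF (AF (a ∧ r)): least fixpoint, start Z0 = {t0, t2, t3, t5, t6}, add states with some successor in Z. Already a fixed point.
Sat(EF (AF (a ∧ r))) = {t0, t2, t3, t5, t6}
t1 ∉ Sat(EF (AF (a ∧ r))) = {t0, t2, t3, t5, t6}, so the formula does not hold at t1.

No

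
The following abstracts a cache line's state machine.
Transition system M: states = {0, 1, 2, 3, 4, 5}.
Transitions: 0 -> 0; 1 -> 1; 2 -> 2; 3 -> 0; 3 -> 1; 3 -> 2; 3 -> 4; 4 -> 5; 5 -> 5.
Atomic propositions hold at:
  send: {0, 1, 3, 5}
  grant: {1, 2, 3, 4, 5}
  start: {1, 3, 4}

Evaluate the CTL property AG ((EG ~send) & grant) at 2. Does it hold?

Sat(~send) = {2, 4}
EG ~send: greatest fixpoint, start Z0 = {2, 4}, keep only states in Sat with some successor in Z. Z1 = {2}; fixed.
Sat(EG ~send) = {2}
Sat((EG ~send) & grant) = {2}
AG ((EG ~send) & grant): greatest fixpoint, start Z0 = {2}, keep only states in Sat with every successor in Z. Already a fixed point.
Sat(AG ((EG ~send) & grant)) = {2}
2 ∈ Sat(AG ((EG ~send) & grant)) = {2}, so the formula holds at 2.

Yes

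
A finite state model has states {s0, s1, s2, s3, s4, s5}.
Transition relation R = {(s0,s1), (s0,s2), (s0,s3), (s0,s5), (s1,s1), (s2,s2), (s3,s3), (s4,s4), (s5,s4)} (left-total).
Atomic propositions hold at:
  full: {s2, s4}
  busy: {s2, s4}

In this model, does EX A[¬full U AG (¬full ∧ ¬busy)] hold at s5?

Sat(¬full) = {s0, s1, s3, s5}
Sat(¬busy) = {s0, s1, s3, s5}
Sat(¬full ∧ ¬busy) = {s0, s1, s3, s5}
AG (¬full ∧ ¬busy): greatest fixpoint, start Z0 = {s0, s1, s3, s5}, keep only states in Sat with every successor in Z. Z1 = {s1, s3}; fixed.
Sat(AG (¬full ∧ ¬busy)) = {s1, s3}
A[¬full U AG (¬full ∧ ¬busy)]: least fixpoint, start Z0 = Sat(AG (¬full ∧ ¬busy)) = {s1, s3}, add states in Sat(¬full) with every successor in Z. Already a fixed point.
Sat(A[¬full U AG (¬full ∧ ¬busy)]) = {s1, s3}
Sat(EX A[¬full U AG (¬full ∧ ¬busy)]) = {s : some successor in {s1, s3}} = {s0, s1, s3}
s5 ∉ Sat(EX A[¬full U AG (¬full ∧ ¬busy)]) = {s0, s1, s3}, so the formula does not hold at s5.

No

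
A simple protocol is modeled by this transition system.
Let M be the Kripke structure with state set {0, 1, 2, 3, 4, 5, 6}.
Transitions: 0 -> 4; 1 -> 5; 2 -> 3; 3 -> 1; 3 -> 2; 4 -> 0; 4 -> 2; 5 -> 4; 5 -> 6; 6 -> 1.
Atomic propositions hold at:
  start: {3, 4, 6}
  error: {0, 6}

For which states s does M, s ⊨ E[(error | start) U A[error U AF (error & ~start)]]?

Sat(error | start) = {0, 3, 4, 6}
Sat(~start) = {0, 1, 2, 5}
Sat(error & ~start) = {0}
AF (error & ~start): least fixpoint, start Z0 = {0}, add states with every successor in Z. Already a fixed point.
Sat(AF (error & ~start)) = {0}
A[error U AF (error & ~start)]: least fixpoint, start Z0 = Sat(AF (error & ~start)) = {0}, add states in Sat(error) with every successor in Z. Already a fixed point.
Sat(A[error U AF (error & ~start)]) = {0}
E[(error | start) U A[error U AF (error & ~start)]]: least fixpoint, start Z0 = Sat(A[error U AF (error & ~start)]) = {0}, add states in Sat(error | start) with some successor in Z. Z1 = {0, 4}; fixed.
Sat(E[(error | start) U A[error U AF (error & ~start)]]) = {0, 4}

{0, 4}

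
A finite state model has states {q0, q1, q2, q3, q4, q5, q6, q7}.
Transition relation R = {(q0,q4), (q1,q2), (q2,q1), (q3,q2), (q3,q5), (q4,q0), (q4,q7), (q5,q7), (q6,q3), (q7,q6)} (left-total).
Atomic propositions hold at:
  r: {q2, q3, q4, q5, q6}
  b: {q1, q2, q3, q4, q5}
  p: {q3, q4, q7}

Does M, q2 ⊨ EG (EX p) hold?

Sat(EX p) = {s : some successor in {q3, q4, q7}} = {q0, q4, q5, q6}
EG (EX p): greatest fixpoint, start Z0 = {q0, q4, q5, q6}, keep only states in Sat with some successor in Z. Z1 = {q0, q4}; fixed.
Sat(EG (EX p)) = {q0, q4}
q2 ∉ Sat(EG (EX p)) = {q0, q4}, so the formula does not hold at q2.

No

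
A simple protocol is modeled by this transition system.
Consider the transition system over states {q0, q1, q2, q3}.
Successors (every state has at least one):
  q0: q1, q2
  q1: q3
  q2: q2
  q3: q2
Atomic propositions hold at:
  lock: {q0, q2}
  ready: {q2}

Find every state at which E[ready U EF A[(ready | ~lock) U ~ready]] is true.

Sat(~lock) = {q1, q3}
Sat(ready | ~lock) = {q1, q2, q3}
Sat(~ready) = {q0, q1, q3}
A[(ready | ~lock) U ~ready]: least fixpoint, start Z0 = Sat(~ready) = {q0, q1, q3}, add states in Sat(ready | ~lock) with every successor in Z. Already a fixed point.
Sat(A[(ready | ~lock) U ~ready]) = {q0, q1, q3}
EF A[(ready | ~lock) U ~ready]: least fixpoint, start Z0 = {q0, q1, q3}, add states with some successor in Z. Already a fixed point.
Sat(EF A[(ready | ~lock) U ~ready]) = {q0, q1, q3}
E[ready U EF A[(ready | ~lock) U ~ready]]: least fixpoint, start Z0 = Sat(EF A[(ready | ~lock) U ~ready]) = {q0, q1, q3}, add states in Sat(ready) with some successor in Z. Already a fixed point.
Sat(E[ready U EF A[(ready | ~lock) U ~ready]]) = {q0, q1, q3}

{q0, q1, q3}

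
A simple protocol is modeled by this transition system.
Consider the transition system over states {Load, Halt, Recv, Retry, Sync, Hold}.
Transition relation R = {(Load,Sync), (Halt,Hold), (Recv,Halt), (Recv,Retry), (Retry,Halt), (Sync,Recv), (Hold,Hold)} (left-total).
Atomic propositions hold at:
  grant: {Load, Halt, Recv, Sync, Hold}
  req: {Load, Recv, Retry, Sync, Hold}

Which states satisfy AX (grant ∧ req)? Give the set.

Sat(grant ∧ req) = {Load, Recv, Sync, Hold}
Sat(AX (grant ∧ req)) = {s : every successor in {Load, Recv, Sync, Hold}} = {Load, Halt, Sync, Hold}

{Load, Halt, Sync, Hold}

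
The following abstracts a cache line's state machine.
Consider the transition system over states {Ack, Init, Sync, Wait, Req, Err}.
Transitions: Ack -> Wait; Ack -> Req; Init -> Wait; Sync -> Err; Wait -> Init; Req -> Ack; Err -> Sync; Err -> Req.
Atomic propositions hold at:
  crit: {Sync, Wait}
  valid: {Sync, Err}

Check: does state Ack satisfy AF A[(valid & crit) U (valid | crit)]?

No

Sat(valid & crit) = {Sync}
Sat(valid | crit) = {Sync, Wait, Err}
A[(valid & crit) U (valid | crit)]: least fixpoint, start Z0 = Sat((valid | crit)) = {Sync, Wait, Err}, add states in Sat(valid & crit) with every successor in Z. Already a fixed point.
Sat(A[(valid & crit) U (valid | crit)]) = {Sync, Wait, Err}
AF A[(valid & crit) U (valid | crit)]: least fixpoint, start Z0 = {Sync, Wait, Err}, add states with every successor in Z. Z1 = {Init, Sync, Wait, Err}; fixed.
Sat(AF A[(valid & crit) U (valid | crit)]) = {Init, Sync, Wait, Err}
Ack ∉ Sat(AF A[(valid & crit) U (valid | crit)]) = {Init, Sync, Wait, Err}, so the formula does not hold at Ack.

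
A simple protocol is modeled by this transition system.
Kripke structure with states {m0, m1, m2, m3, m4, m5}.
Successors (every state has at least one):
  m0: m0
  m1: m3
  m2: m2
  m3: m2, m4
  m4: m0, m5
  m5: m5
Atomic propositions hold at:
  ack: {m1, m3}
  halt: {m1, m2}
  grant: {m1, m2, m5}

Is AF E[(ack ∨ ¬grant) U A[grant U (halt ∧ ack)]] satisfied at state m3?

Sat(¬grant) = {m0, m3, m4}
Sat(ack ∨ ¬grant) = {m0, m1, m3, m4}
Sat(halt ∧ ack) = {m1}
A[grant U (halt ∧ ack)]: least fixpoint, start Z0 = Sat((halt ∧ ack)) = {m1}, add states in Sat(grant) with every successor in Z. Already a fixed point.
Sat(A[grant U (halt ∧ ack)]) = {m1}
E[(ack ∨ ¬grant) U A[grant U (halt ∧ ack)]]: least fixpoint, start Z0 = Sat(A[grant U (halt ∧ ack)]) = {m1}, add states in Sat(ack ∨ ¬grant) with some successor in Z. Already a fixed point.
Sat(E[(ack ∨ ¬grant) U A[grant U (halt ∧ ack)]]) = {m1}
AF E[(ack ∨ ¬grant) U A[grant U (halt ∧ ack)]]: least fixpoint, start Z0 = {m1}, add states with every successor in Z. Already a fixed point.
Sat(AF E[(ack ∨ ¬grant) U A[grant U (halt ∧ ack)]]) = {m1}
m3 ∉ Sat(AF E[(ack ∨ ¬grant) U A[grant U (halt ∧ ack)]]) = {m1}, so the formula does not hold at m3.

No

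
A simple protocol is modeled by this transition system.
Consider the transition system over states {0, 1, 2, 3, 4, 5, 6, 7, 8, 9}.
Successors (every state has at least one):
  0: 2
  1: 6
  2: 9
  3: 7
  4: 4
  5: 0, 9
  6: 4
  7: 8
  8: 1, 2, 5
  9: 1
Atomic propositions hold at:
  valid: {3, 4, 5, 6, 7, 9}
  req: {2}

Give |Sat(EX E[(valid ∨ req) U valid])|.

8

Sat(valid ∨ req) = {2, 3, 4, 5, 6, 7, 9}
E[(valid ∨ req) U valid]: least fixpoint, start Z0 = Sat(valid) = {3, 4, 5, 6, 7, 9}, add states in Sat(valid ∨ req) with some successor in Z. Z1 = {2, 3, 4, 5, 6, 7, 9}; fixed.
Sat(E[(valid ∨ req) U valid]) = {2, 3, 4, 5, 6, 7, 9}
Sat(EX E[(valid ∨ req) U valid]) = {s : some successor in {2, 3, 4, 5, 6, 7, 9}} = {0, 1, 2, 3, 4, 5, 6, 8}
|Sat(EX E[(valid ∨ req) U valid])| = |{0, 1, 2, 3, 4, 5, 6, 8}| = 8.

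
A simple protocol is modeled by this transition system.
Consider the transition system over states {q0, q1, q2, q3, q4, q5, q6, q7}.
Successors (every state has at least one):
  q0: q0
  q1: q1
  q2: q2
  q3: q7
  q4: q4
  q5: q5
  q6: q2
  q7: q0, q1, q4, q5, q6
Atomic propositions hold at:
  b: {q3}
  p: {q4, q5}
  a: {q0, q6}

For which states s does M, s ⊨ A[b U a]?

{q0, q6}

A[b U a]: least fixpoint, start Z0 = Sat(a) = {q0, q6}, add states in Sat(b) with every successor in Z. Already a fixed point.
Sat(A[b U a]) = {q0, q6}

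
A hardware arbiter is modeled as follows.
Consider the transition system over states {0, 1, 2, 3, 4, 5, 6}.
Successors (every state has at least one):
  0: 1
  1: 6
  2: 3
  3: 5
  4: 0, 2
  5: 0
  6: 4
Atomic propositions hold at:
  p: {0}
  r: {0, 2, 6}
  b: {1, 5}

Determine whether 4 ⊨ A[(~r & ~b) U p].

Sat(~r) = {1, 3, 4, 5}
Sat(~b) = {0, 2, 3, 4, 6}
Sat(~r & ~b) = {3, 4}
A[(~r & ~b) U p]: least fixpoint, start Z0 = Sat(p) = {0}, add states in Sat(~r & ~b) with every successor in Z. Already a fixed point.
Sat(A[(~r & ~b) U p]) = {0}
4 ∉ Sat(A[(~r & ~b) U p]) = {0}, so the formula does not hold at 4.

No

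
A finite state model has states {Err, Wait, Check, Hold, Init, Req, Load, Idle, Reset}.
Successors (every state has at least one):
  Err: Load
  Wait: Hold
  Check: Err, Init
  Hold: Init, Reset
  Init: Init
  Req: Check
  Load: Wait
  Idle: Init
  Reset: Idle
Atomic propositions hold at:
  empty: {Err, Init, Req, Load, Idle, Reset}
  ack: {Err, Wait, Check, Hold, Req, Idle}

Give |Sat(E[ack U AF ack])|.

AF ack: least fixpoint, start Z0 = {Err, Wait, Check, Hold, Req, Idle}, add states with every successor in Z. Z1 = {Err, Wait, Check, Hold, Req, Load, Idle, Reset}; fixed.
Sat(AF ack) = {Err, Wait, Check, Hold, Req, Load, Idle, Reset}
E[ack U AF ack]: least fixpoint, start Z0 = Sat(AF ack) = {Err, Wait, Check, Hold, Req, Load, Idle, Reset}, add states in Sat(ack) with some successor in Z. Already a fixed point.
Sat(E[ack U AF ack]) = {Err, Wait, Check, Hold, Req, Load, Idle, Reset}
|Sat(E[ack U AF ack])| = |{Err, Wait, Check, Hold, Req, Load, Idle, Reset}| = 8.

8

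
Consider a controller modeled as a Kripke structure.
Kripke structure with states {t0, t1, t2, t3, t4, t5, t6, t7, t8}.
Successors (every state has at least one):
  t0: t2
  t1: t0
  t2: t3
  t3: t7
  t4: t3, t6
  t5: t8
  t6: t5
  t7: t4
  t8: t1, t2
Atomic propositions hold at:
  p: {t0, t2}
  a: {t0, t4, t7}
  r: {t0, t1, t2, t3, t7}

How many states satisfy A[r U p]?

3

A[r U p]: least fixpoint, start Z0 = Sat(p) = {t0, t2}, add states in Sat(r) with every successor in Z. Z1 = {t0, t1, t2}; fixed.
Sat(A[r U p]) = {t0, t1, t2}
|Sat(A[r U p])| = |{t0, t1, t2}| = 3.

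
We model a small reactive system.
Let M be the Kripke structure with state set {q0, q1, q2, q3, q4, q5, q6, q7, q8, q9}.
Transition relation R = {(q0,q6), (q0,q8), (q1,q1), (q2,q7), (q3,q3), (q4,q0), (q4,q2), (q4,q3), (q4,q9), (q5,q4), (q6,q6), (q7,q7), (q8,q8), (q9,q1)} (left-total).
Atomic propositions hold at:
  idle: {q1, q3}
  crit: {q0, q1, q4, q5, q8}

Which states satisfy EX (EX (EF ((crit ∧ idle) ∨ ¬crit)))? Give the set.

Sat(crit ∧ idle) = {q1}
Sat(¬crit) = {q2, q3, q6, q7, q9}
Sat((crit ∧ idle) ∨ ¬crit) = {q1, q2, q3, q6, q7, q9}
EF ((crit ∧ idle) ∨ ¬crit): least fixpoint, start Z0 = {q1, q2, q3, q6, q7, q9}, add states with some successor in Z. Z1 = {q0, q1, q2, q3, q4, q6, q7, q9}; Z2 = {q0, q1, q2, q3, q4, q5, q6, q7, q9}; fixed.
Sat(EF ((crit ∧ idle) ∨ ¬crit)) = {q0, q1, q2, q3, q4, q5, q6, q7, q9}
Sat(EX (EF ((crit ∧ idle) ∨ ¬crit))) = {s : some successor in {q0, q1, q2, q3, q4, q5, q6, q7, q9}} = {q0, q1, q2, q3, q4, q5, q6, q7, q9}
Sat(EX (EX (EF ((crit ∧ idle) ∨ ¬crit)))) = {s : some successor in {q0, q1, q2, q3, q4, q5, q6, q7, q9}} = {q0, q1, q2, q3, q4, q5, q6, q7, q9}

{q0, q1, q2, q3, q4, q5, q6, q7, q9}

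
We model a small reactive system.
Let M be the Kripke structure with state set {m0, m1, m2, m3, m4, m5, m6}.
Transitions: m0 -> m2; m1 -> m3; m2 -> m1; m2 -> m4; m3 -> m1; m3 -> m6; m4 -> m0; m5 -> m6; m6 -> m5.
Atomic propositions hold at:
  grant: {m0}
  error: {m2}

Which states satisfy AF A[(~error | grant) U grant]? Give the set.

Sat(~error) = {m0, m1, m3, m4, m5, m6}
Sat(~error | grant) = {m0, m1, m3, m4, m5, m6}
A[(~error | grant) U grant]: least fixpoint, start Z0 = Sat(grant) = {m0}, add states in Sat(~error | grant) with every successor in Z. Z1 = {m0, m4}; fixed.
Sat(A[(~error | grant) U grant]) = {m0, m4}
AF A[(~error | grant) U grant]: least fixpoint, start Z0 = {m0, m4}, add states with every successor in Z. Already a fixed point.
Sat(AF A[(~error | grant) U grant]) = {m0, m4}

{m0, m4}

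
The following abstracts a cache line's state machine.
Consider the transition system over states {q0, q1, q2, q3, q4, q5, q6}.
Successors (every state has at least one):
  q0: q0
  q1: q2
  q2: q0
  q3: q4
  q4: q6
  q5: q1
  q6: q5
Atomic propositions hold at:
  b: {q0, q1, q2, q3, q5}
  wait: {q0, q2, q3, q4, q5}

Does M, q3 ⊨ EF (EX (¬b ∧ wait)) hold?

Sat(¬b) = {q4, q6}
Sat(¬b ∧ wait) = {q4}
Sat(EX (¬b ∧ wait)) = {s : some successor in {q4}} = {q3}
EF (EX (¬b ∧ wait)): least fixpoint, start Z0 = {q3}, add states with some successor in Z. Already a fixed point.
Sat(EF (EX (¬b ∧ wait))) = {q3}
q3 ∈ Sat(EF (EX (¬b ∧ wait))) = {q3}, so the formula holds at q3.

Yes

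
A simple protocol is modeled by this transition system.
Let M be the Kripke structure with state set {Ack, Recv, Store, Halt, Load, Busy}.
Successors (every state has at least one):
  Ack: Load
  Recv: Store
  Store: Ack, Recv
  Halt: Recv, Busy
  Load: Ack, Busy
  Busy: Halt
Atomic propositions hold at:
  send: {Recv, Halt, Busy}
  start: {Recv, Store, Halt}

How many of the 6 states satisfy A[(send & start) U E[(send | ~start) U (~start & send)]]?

Sat(send & start) = {Recv, Halt}
Sat(~start) = {Ack, Load, Busy}
Sat(send | ~start) = {Ack, Recv, Halt, Load, Busy}
Sat(~start & send) = {Busy}
E[(send | ~start) U (~start & send)]: least fixpoint, start Z0 = Sat((~start & send)) = {Busy}, add states in Sat(send | ~start) with some successor in Z. Z1 = {Halt, Load, Busy}; Z2 = {Ack, Halt, Load, Busy}; fixed.
Sat(E[(send | ~start) U (~start & send)]) = {Ack, Halt, Load, Busy}
A[(send & start) U E[(send | ~start) U (~start & send)]]: least fixpoint, start Z0 = Sat(E[(send | ~start) U (~start & send)]) = {Ack, Halt, Load, Busy}, add states in Sat(send & start) with every successor in Z. Already a fixed point.
Sat(A[(send & start) U E[(send | ~start) U (~start & send)]]) = {Ack, Halt, Load, Busy}
|Sat(A[(send & start) U E[(send | ~start) U (~start & send)]])| = |{Ack, Halt, Load, Busy}| = 4.

4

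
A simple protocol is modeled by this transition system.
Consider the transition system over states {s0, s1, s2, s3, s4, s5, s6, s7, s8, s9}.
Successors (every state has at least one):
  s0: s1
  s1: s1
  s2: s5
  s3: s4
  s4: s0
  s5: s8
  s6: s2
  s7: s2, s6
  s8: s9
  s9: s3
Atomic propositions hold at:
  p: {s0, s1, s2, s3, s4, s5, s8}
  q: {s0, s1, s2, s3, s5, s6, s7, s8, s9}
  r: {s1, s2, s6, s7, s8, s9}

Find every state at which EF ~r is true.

{s0, s2, s3, s4, s5, s6, s7, s8, s9}

Sat(~r) = {s0, s3, s4, s5}
EF ~r: least fixpoint, start Z0 = {s0, s3, s4, s5}, add states with some successor in Z. Z1 = {s0, s2, s3, s4, s5, s9}; Z2 = {s0, s2, s3, s4, s5, s6, s7, s8, s9}; fixed.
Sat(EF ~r) = {s0, s2, s3, s4, s5, s6, s7, s8, s9}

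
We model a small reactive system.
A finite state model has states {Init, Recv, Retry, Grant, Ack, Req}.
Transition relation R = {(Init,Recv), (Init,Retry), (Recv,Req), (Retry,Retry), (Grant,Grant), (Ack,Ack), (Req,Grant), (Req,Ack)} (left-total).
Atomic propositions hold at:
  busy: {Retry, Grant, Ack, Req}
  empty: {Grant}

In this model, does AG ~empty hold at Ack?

Yes

Sat(~empty) = {Init, Recv, Retry, Ack, Req}
AG ~empty: greatest fixpoint, start Z0 = {Init, Recv, Retry, Ack, Req}, keep only states in Sat with every successor in Z. Z1 = {Init, Recv, Retry, Ack}; Z2 = {Init, Retry, Ack}; Z3 = {Retry, Ack}; fixed.
Sat(AG ~empty) = {Retry, Ack}
Ack ∈ Sat(AG ~empty) = {Retry, Ack}, so the formula holds at Ack.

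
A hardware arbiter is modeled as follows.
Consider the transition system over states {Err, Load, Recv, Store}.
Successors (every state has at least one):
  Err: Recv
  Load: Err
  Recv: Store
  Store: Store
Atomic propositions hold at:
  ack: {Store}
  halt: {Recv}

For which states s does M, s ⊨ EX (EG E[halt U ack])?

{Err, Recv, Store}

E[halt U ack]: least fixpoint, start Z0 = Sat(ack) = {Store}, add states in Sat(halt) with some successor in Z. Z1 = {Recv, Store}; fixed.
Sat(E[halt U ack]) = {Recv, Store}
EG E[halt U ack]: greatest fixpoint, start Z0 = {Recv, Store}, keep only states in Sat with some successor in Z. Already a fixed point.
Sat(EG E[halt U ack]) = {Recv, Store}
Sat(EX (EG E[halt U ack])) = {s : some successor in {Recv, Store}} = {Err, Recv, Store}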